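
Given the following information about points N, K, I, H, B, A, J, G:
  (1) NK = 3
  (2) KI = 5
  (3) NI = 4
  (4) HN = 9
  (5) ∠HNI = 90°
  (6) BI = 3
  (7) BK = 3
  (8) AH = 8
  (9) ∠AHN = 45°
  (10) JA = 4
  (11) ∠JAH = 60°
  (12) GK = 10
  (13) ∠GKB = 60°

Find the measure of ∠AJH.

Step 1: By the law of cosines on triangle JAH: JH² = 4² + 8² − 2·4·8·cos(60°) = 48, so JH = 4·√3.
Step 2: By the inverse law of cosines on triangle AJH: cos(∠AJH) = (4² + (4·√3)² − 8²) / (2·4·4·√3) = 0/55.43 = 0, so ∠AJH = 90°.

Therefore, the measure of angle ∠AJH = 90°.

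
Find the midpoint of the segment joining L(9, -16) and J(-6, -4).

M = ((x₁ + x₂)/2, (y₁ + y₂)/2)
= ((9 + -6)/2, (-16 + -4)/2)
= (3/2, -20/2) = (3/2, -10)

(3/2, -10)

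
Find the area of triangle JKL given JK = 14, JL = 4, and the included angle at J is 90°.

Area = (1/2) * JK * JL * sin(J)
Area = (1/2) * 14 * 4 * sin(90°)
Area = (1/2) * 14 * 4 * 1
Area = 28

28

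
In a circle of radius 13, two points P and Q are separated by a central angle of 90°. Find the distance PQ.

Drop a perpendicular from the center to the chord, bisecting both the chord and the central angle.
Each half-chord = r sin(θ/2) = 13 sin(45°).
The full chord = 2 × 13 × sin(45°) = 13*sqrt(2).

13*sqrt(2)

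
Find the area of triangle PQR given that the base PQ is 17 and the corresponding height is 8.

A triangle's area is half the area of a rectangle with the same base and height.
Area = (1/2) * 17 * 8 = 68.

68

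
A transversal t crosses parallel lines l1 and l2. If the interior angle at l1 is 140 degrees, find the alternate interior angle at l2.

Alternate interior angles formed by parallel lines and a transversal are equal.
The given angle is 140 degrees.
The alternate interior angle = 140 degrees.

140 degrees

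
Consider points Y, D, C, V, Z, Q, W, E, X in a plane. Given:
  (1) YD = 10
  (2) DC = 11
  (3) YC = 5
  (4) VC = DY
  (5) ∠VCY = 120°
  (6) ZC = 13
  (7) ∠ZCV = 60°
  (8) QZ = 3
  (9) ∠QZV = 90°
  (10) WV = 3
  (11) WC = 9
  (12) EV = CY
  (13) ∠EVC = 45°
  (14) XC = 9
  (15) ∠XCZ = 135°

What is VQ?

From the given relations: VC = DY = 10.
Step 1: By the law of cosines on triangle ZCV: ZV² = 13² + 10² − 2·13·10·cos(60°) = 139, so ZV = √139.
Step 2: By the law of cosines on triangle VZQ: VQ² = √139² + 3² − 2·√139·3·cos(90°) = 148, so VQ = 2·√37.

Therefore, the length of VQ = 2·√37.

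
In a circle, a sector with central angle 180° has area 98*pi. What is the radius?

r² = 360 × 98*pi / (π × 180) = 196, so r = 14.

14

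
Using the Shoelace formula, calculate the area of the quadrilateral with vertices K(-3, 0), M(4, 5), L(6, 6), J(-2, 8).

Using the Shoelace formula for a quadrilateral (vertices in order):
Area = (1/2)|sum of (x_i * y_(i+1) - x_(i+1) * y_i)|
Terms: (-3*5 - 4*0) = -15, (4*6 - 6*5) = -6, (6*8 - -2*6) = 60, (-2*0 - -3*8) = 24
Sum = 63
Area = (1/2)(63) = 63/2

63/2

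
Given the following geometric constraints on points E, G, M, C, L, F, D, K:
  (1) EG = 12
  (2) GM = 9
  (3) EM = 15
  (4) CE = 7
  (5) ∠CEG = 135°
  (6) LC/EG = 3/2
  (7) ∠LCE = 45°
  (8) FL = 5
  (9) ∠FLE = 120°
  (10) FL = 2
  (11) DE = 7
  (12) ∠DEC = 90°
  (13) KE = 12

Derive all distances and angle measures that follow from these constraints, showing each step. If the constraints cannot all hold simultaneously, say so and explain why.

These constraints are not satisfiable: (8) FL = 5 and (10) FL = 2 assign two different lengths to the same segment. No planar figure meets all of them, so nothing further can be derived.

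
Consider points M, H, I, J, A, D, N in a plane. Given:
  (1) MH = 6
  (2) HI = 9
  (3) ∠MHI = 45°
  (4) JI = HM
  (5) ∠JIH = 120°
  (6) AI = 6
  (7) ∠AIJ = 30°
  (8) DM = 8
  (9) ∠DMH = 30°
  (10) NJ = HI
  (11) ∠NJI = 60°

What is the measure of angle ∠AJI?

From the given relations: JI = HM = 6.
Step 1: By the law of cosines on triangle JIA: JA² = 6² + 6² − 2·6·6·cos(30°) = 9.65, so JA ≈ 3.11.
Step 2: By the inverse law of cosines on triangle AJI: cos(∠AJI) = (3.11² + 6² − 6²) / (2·3.11·6) = 9.65/37.27 = 0.2588, so ∠AJI = 75°.

Therefore, the measure of angle ∠AJI = 75°.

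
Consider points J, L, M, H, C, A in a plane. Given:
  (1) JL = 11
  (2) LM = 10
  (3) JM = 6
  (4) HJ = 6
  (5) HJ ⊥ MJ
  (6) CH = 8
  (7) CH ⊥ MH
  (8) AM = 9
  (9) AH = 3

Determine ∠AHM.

Step 1: By the law of cosines on triangle HJM: HM² = 6² + 6² − 2·6·6·cos(90°) = 72, so HM = 6·√2.
Step 2: By the inverse law of cosines on triangle AHM: cos(∠AHM) = (3² + (6·√2)² − 9²) / (2·3·6·√2) = 0/50.91 = 0, so ∠AHM = 90°.

Therefore, the measure of angle ∠AHM = 90°.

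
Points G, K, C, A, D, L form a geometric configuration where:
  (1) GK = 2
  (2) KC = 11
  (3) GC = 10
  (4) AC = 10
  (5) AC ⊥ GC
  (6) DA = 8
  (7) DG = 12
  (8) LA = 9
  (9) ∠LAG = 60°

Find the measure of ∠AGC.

Step 1: By the law of cosines on triangle GCA: GA² = 10² + 10² − 2·10·10·cos(90°) = 200, so GA = 10·√2.
Step 2: By the inverse law of cosines on triangle AGC: cos(∠AGC) = ((10·√2)² + 10² − 10²) / (2·10·√2·10) = 200/282.84 = 0.7071, so ∠AGC = 45°.

Therefore, the measure of angle ∠AGC = 45°.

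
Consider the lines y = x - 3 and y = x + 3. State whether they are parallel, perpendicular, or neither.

Slope of line 1: m1 = 1
Slope of line 2: m2 = 1
m1 = m2, so the lines are parallel.

Parallel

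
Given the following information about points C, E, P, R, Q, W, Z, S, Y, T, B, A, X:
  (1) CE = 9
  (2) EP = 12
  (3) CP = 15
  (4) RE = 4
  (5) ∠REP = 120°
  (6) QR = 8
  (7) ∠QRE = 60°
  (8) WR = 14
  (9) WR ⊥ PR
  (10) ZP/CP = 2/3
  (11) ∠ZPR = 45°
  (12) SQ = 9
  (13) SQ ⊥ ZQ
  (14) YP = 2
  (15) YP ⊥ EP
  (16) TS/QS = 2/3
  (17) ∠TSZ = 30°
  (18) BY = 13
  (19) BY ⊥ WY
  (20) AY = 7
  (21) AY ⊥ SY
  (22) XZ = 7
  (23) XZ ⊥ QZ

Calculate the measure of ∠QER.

Step 1: By the law of cosines on triangle ERQ: EQ² = 4² + 8² − 2·4·8·cos(60°) = 48, so EQ = 4·√3.
Step 2: By the inverse law of cosines on triangle QER: cos(∠QER) = ((4·√3)² + 4² − 8²) / (2·4·√3·4) = 0/55.43 = 0, so ∠QER = 90°.

Therefore, the measure of angle ∠QER = 90°.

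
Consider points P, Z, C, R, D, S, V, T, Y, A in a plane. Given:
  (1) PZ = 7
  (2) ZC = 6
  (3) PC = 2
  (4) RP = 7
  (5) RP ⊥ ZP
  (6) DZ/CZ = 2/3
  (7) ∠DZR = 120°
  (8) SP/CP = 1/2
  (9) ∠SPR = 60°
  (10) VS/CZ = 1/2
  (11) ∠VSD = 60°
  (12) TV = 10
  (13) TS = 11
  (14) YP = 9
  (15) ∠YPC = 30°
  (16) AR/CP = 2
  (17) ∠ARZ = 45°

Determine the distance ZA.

From the given relations: AR = 2·CP = 2·2 = 4.
Step 1: By the law of cosines on triangle ZPR: ZR² = 7² + 7² − 2·7·7·cos(90°) = 98, so ZR = 7·√2.
Step 2: By the law of cosines on triangle ZRA: ZA² = (7·√2)² + 4² − 2·7·√2·4·cos(45°) = 58, so ZA = √58.

Therefore, the length of ZA = √58.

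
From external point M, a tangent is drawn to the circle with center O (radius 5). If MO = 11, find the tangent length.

The tangent, radius, and line from the external point to the center form a right triangle.
The right angle is where the tangent meets the radius.
By the Pythagorean theorem: tangent² + 5² = 11²
tangent² = 121 - 25 = 96
tangent = 4*sqrt(6)

4*sqrt(6)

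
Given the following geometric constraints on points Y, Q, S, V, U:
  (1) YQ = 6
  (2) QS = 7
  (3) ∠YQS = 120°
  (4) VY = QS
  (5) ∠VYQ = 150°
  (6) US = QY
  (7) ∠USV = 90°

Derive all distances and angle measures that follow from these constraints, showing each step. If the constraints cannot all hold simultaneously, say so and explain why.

The constraints are consistent.

From the given relations:
  VY = QS = 7
  US = QY = 6

Step 1: From YQ = 6, QS = 7, and ∠YQS = 120°, by the law of cosines:
  YS² = YQ² + QS² - 2·YQ·QS·cos(120°) = 36 + 49 + 42 = 127
  YS = √127

Step 2: From QY = 6, YV = 7, and ∠QYV = 150°, by the law of cosines:
  QV² = QY² + YV² - 2·QY·YV·cos(150°) = 36 + 49 + 72.75 = 157.7
  QV ≈ 12.56

Step 3: From YQ = 6, YS = √127, QS = 7, by the inverse law of cosines:
  cos(∠QYS) = (YQ² + YS² - QS²) / (2·YQ·YS)
  ∠QYS = 32.54°

Step 4: From QV = 12.56, QY = 6, VY = 7, by the inverse law of cosines:
  cos(∠VQY) = (QV² + QY² - VY²) / (2·QV·QY)
  ∠VQY = 16.18°

Step 5: From SQ = 7, SY = √127, QY = 6, by the inverse law of cosines:
  cos(∠QSY) = (SQ² + SY² - QY²) / (2·SQ·SY)
  ∠QSY = 27.46°

Step 6: From VQ = 12.56, VY = 7, QY = 6, by the inverse law of cosines:
  cos(∠QVY) = (VQ² + VY² - QY²) / (2·VQ·VY)
  ∠QVY = 13.82°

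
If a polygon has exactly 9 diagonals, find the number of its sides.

Using d = n(n - 3)/2, we solve 9 = n(n - 3)/2.
So n(n - 3) = 18.
Testing n = 6: 6 * 3 = 18 = 18. Correct.
The polygon has 6 sides.

6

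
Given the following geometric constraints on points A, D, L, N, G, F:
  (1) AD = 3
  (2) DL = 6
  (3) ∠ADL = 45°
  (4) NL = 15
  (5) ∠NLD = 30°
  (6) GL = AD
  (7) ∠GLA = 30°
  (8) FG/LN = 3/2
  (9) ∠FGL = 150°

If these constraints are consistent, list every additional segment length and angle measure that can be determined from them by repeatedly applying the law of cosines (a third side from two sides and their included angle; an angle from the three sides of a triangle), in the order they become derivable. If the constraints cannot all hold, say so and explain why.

The constraints are consistent. Derivable facts, in order:
After 1 step:
- AL ≈ 4.42
- DN ≈ 10.25
- LF ≈ 25.14
After 2 steps:
- AG ≈ 2.36
- ∠ALD = 28.68°
- ∠DAL = 106.32°
- ∠DNL = 17.01°
- ∠FLG = 26.58°
- ∠GFL = 3.42°
- ∠LDN = 132.99°
After 3 steps:
- ∠AGL = 110.55°
- ∠GAL = 39.45°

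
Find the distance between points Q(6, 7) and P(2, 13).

d = sqrt((2 - 6)^2 + (13 - 7)^2)
d = sqrt(-4^2 + 6^2)
d = sqrt(16 + 36)
d = sqrt(52) = 2*sqrt(13)

2*sqrt(13)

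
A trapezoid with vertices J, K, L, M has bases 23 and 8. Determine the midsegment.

The midsegment (median) of a trapezoid connects the midpoints of the non-parallel sides.
Its length is the average of the two bases: (23 + 8) / 2 = 31/2.

31/2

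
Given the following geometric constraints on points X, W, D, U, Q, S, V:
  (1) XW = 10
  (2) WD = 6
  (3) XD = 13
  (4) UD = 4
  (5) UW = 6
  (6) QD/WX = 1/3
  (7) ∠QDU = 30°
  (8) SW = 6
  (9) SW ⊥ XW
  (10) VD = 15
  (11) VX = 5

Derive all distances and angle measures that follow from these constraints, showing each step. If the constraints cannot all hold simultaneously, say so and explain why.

The constraints are consistent.

From the given relations:
  QD = 1/3·WX = 1/3·10 ≈ 3.33

Step 1: From XW = 10, WS = 6, and ∠XWS = 90°, by the law of cosines:
  XS² = XW² + WS² - 2·XW·WS·cos(90°) = 100 + 36 - 0 = 136
  XS = 2·√34

Step 2: From UD = 4, DQ = 3.33, and ∠UDQ = 30°, by the law of cosines:
  UQ² = UD² + DQ² - 2·UD·DQ·cos(30°) = 16 + 11.11 - 23.09 = 4.017
  UQ ≈ 2

Step 3: From XD = 13, XV = 5, DV = 15, by the inverse law of cosines:
  cos(∠DXV) = (XD² + XV² - DV²) / (2·XD·XV)
  ∠DXV = 103.8°

Step 4: From XD = 13, XW = 10, DW = 6, by the inverse law of cosines:
  cos(∠DXW) = (XD² + XW² - DW²) / (2·XD·XW)
  ∠DXW = 26.34°

Step 5: From WD = 6, WU = 6, DU = 4, by the inverse law of cosines:
  cos(∠DWU) = (WD² + WU² - DU²) / (2·WD·WU)
  ∠DWU = 38.94°

Step 6: From WD = 6, WX = 10, DX = 13, by the inverse law of cosines:
  cos(∠DWX) = (WD² + WX² - DX²) / (2·WD·WX)
  ∠DWX = 105.96°

Step 7: From DU = 4, DW = 6, UW = 6, by the inverse law of cosines:
  cos(∠UDW) = (DU² + DW² - UW²) / (2·DU·DW)
  ∠UDW = 70.53°

Step 8: From DV = 15, DX = 13, VX = 5, by the inverse law of cosines:
  cos(∠VDX) = (DV² + DX² - VX²) / (2·DV·DX)
  ∠VDX = 18.89°

Step 9: From DW = 6, DX = 13, WX = 10, by the inverse law of cosines:
  cos(∠WDX) = (DW² + DX² - WX²) / (2·DW·DX)
  ∠WDX = 47.7°

Step 10: From UD = 4, UW = 6, DW = 6, by the inverse law of cosines:
  cos(∠DUW) = (UD² + UW² - DW²) / (2·UD·UW)
  ∠DUW = 70.53°

Step 11: From VD = 15, VX = 5, DX = 13, by the inverse law of cosines:
  cos(∠DVX) = (VD² + VX² - DX²) / (2·VD·VX)
  ∠DVX = 57.32°

Step 12: From XS = 2·√34, XW = 10, SW = 6, by the inverse law of cosines:
  cos(∠SXW) = (XS² + XW² - SW²) / (2·XS·XW)
  ∠SXW = 30.96°

Step 13: From UD = 4, UQ = 2, DQ = 3.33, by the inverse law of cosines:
  cos(∠DUQ) = (UD² + UQ² - DQ²) / (2·UD·UQ)
  ∠DUQ = 56.26°

Step 14: From QD = 3.33, QU = 2, DU = 4, by the inverse law of cosines:
  cos(∠DQU) = (QD² + QU² - DU²) / (2·QD·QU)
  ∠DQU = 93.74°

Step 15: From SW = 6, SX = 2·√34, WX = 10, by the inverse law of cosines:
  cos(∠WSX) = (SW² + SX² - WX²) / (2·SW·SX)
  ∠WSX = 59.04°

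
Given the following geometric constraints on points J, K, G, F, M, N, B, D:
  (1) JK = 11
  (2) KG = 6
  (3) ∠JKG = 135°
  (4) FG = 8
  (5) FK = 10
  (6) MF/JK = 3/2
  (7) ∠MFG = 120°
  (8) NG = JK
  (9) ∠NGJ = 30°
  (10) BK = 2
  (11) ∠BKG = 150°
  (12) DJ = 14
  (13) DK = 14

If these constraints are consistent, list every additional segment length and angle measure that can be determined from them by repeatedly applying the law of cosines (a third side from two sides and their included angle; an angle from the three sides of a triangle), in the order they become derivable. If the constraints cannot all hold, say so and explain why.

The constraints are consistent. Derivable facts, in order:
After 1 step:
- GB ≈ 7.8
- GM ≈ 21.64
- JG ≈ 15.82
- ∠DJK = 66.87°
- ∠DKJ = 66.87°
- ∠FGK = 90°
- ∠FKG = 53.13°
- ∠GFK = 36.87°
- ∠JDK = 46.26°
After 2 steps:
- JN ≈ 8.36
- ∠BGK = 7.37°
- ∠FGM = 41.33°
- ∠FMG = 18.67°
- ∠GBK = 22.63°
- ∠GJK = 15.55°
- ∠JGK = 29.45°
After 3 steps:
- ∠GJN = 41.14°
- ∠GNJ = 108.86°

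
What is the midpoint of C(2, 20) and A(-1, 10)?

The midpoint is the point halfway along the segment.
Move half the horizontal distance: 2 + (-1 - 2)/2 = 2 + -3/2 = 1/2
Move half the vertical distance: 20 + (10 - 20)/2 = 20 + -10/2 = 15
Midpoint = (1/2, 15)

(1/2, 15)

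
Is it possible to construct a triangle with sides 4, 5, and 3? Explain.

Yes.
The triangle inequality requires that the sum of any two sides exceeds the third.
Here 3 + 4 = 7 > 5, so the condition is met.

Yes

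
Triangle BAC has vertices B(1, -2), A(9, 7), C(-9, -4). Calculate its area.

Shoelace: Area = (1/2)|1(7--4) + 9(-4--2) + -9(-2-7)| = (1/2)(74) = 37

37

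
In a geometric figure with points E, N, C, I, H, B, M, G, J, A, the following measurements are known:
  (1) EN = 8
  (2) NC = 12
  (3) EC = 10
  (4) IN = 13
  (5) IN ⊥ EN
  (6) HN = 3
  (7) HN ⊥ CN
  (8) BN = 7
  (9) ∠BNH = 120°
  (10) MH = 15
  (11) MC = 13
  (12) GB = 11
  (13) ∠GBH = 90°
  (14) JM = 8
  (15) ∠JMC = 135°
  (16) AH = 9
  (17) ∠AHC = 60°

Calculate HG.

Step 1: By the law of cosines on triangle BNH: BH² = 7² + 3² − 2·7·3·cos(120°) = 79, so BH = √79.
Step 2: By the law of cosines on triangle HBG: HG² = √79² + 11² − 2·√79·11·cos(90°) = 200, so HG = 10·√2.

Therefore, the length of HG = 10·√2.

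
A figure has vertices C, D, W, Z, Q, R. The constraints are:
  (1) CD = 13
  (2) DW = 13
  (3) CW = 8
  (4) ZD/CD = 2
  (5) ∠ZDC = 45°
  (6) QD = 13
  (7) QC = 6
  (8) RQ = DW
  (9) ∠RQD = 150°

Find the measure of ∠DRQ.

From the given relations: RQ = DW = 13.
Step 1: By the law of cosines on triangle RQD: RD² = 13² + 13² − 2·13·13·cos(150°) = 630.72, so RD ≈ 25.11.
Step 2: By the inverse law of cosines on triangle DRQ: cos(∠DRQ) = (25.11² + 13² − 13²) / (2·25.11·13) = 630.72/652.97 = 0.9659, so ∠DRQ = 15°.

Therefore, the measure of angle ∠DRQ = 15°.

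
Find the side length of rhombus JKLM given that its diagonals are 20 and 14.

Half-diagonals are 10 and 7. side = sqrt(10^2 + 7^2) = sqrt(149)

sqrt(149)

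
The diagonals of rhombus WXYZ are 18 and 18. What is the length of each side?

The diagonals of a rhombus bisect each other at right angles.
Half-diagonals: 18/2 = 9 and 18/2 = 9
side = sqrt(9^2 + 9^2)
side = sqrt(81 + 81)
side = sqrt(162) = 9*sqrt(2)

9*sqrt(2)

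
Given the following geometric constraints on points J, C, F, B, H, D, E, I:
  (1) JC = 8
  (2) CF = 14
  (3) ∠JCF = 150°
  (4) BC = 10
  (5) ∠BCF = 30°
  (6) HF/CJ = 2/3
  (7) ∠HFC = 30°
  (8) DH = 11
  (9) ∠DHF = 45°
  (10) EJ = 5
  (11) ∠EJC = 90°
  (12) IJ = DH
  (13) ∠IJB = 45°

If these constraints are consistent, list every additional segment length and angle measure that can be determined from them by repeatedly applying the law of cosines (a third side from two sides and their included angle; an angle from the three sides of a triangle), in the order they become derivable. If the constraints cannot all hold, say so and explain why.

The constraints are consistent. Derivable facts, in order:
After 1 step:
- CE = √89
- CH ≈ 9.75
- FB ≈ 7.32
- FD ≈ 8.15
- JF ≈ 21.31
After 2 steps:
- ∠BFC = 43.12°
- ∠CBF = 106.88°
- ∠CEJ = 57.99°
- ∠CFJ = 10.82°
- ∠CHF = 134.13°
- ∠CJF = 19.18°
- ∠DFH = 107.45°
- ∠ECJ = 32.01°
- ∠FCH = 15.87°
- ∠FDH = 27.55°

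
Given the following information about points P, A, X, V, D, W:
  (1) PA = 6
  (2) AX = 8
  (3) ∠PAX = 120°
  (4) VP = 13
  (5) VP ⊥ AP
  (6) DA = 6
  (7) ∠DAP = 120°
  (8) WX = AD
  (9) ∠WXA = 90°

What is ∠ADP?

Step 1: By the law of cosines on triangle DAP: DP² = 6² + 6² − 2·6·6·cos(120°) = 108, so DP = 6·√3.
Step 2: By the inverse law of cosines on triangle ADP: cos(∠ADP) = (6² + (6·√3)² − 6²) / (2·6·6·√3) = 108/124.71 = 0.866, so ∠ADP = 30°.

Therefore, the measure of angle ∠ADP = 30°.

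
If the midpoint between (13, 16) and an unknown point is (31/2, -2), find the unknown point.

Using the midpoint formula: M = ((x1 + x2)/2, (y1 + y2)/2)
We know M = (31/2, -2) and A = (13, 16)
For x: 31/2 = (13 + x2)/2, so x2 = 2*31/2 - 13 = 18
For y: -2 = (16 + y2)/2, so y2 = 2*-2 - 16 = -20
C = (18, -20)

(18, -20)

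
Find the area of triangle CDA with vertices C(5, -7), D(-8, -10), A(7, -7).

Shoelace: Area = (1/2)|5(-10--7) + -8(-7--7) + 7(-7--10)| = (1/2)(6) = 3

3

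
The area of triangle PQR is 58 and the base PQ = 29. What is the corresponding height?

Area = (1/2) * base * height
height = 2 * Area / base
height = 2 * 58 / 29
height = 116 / 29
height = 4

4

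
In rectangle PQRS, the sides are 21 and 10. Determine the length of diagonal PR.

A rectangle's diagonal splits it into two right triangles, with the diagonal as the hypotenuse.
By the Pythagorean theorem, d^2 = 21^2 + 10^2 = 541.
Therefore d = sqrt(541).

sqrt(541)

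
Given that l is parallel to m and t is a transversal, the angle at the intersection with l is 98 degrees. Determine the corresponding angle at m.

When a transversal crosses parallel lines, angles in the same position at each intersection are called corresponding angles.
These are always equal, so the answer is 98 degrees.

98 degrees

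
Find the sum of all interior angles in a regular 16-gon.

The sum of interior angles of an n-sided polygon is (n - 2) * 180.
For n = 16: (16 - 2) * 180 = 14 * 180 = 2520 degrees.

2520 degrees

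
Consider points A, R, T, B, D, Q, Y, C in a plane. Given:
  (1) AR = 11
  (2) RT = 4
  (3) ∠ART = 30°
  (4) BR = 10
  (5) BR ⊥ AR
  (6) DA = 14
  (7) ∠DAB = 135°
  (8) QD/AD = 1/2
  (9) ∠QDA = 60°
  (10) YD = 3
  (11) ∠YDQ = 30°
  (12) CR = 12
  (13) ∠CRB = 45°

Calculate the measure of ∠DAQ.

From the given relations: QD = 1/2·AD = 1/2·14 = 7.
Step 1: By the law of cosines on triangle ADQ: AQ² = 14² + 7² − 2·14·7·cos(60°) = 147, so AQ = 7·√3.
Step 2: By the inverse law of cosines on triangle DAQ: cos(∠DAQ) = (14² + (7·√3)² − 7²) / (2·14·7·√3) = 294/339.48 = 0.866, so ∠DAQ = 30°.

Therefore, the measure of angle ∠DAQ = 30°.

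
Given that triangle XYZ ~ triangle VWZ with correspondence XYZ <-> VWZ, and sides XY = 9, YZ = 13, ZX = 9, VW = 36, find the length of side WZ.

k = 36/9 = 4. WZ = 4 * 13 = 52.

52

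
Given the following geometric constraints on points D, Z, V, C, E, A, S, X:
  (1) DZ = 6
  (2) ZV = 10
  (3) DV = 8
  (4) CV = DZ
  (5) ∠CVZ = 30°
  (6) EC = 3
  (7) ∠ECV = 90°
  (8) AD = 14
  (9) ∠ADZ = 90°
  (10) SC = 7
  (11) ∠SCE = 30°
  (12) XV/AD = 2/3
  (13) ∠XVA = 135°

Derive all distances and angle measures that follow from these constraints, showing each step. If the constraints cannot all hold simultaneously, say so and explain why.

The constraints are consistent.

From the given relations:
  CV = DZ = 6
  XV = 2/3·AD = 2/3·14 ≈ 9.33

Step 1: From ZV = 10, VC = 6, and ∠ZVC = 30°, by the law of cosines:
  ZC² = ZV² + VC² - 2·ZV·VC·cos(30°) = 100 + 36 - 103.9 = 32.08
  ZC ≈ 5.66

Step 2: From ZD = 6, DA = 14, and ∠ZDA = 90°, by the law of cosines:
  ZA² = ZD² + DA² - 2·ZD·DA·cos(90°) = 36 + 196 - 0 = 232
  ZA = 2·√58

Step 3: From VC = 6, CE = 3, and ∠VCE = 90°, by the law of cosines:
  VE² = VC² + CE² - 2·VC·CE·cos(90°) = 36 + 9 - 0 = 45
  VE = 3·√5

Step 4: From EC = 3, CS = 7, and ∠ECS = 30°, by the law of cosines:
  ES² = EC² + CS² - 2·EC·CS·cos(30°) = 9 + 49 - 36.37 = 21.63
  ES ≈ 4.65

Step 5: From DV = 8, DZ = 6, VZ = 10, by the inverse law of cosines:
  cos(∠VDZ) = (DV² + DZ² - VZ²) / (2·DV·DZ)
  ∠VDZ = 90°

Step 6: From ZD = 6, ZV = 10, DV = 8, by the inverse law of cosines:
  cos(∠DZV) = (ZD² + ZV² - DV²) / (2·ZD·ZV)
  ∠DZV = 53.13°

Step 7: From VD = 8, VZ = 10, DZ = 6, by the inverse law of cosines:
  cos(∠DVZ) = (VD² + VZ² - DZ²) / (2·VD·VZ)
  ∠DVZ = 36.87°

Step 8: From ZA = 2·√58, ZD = 6, AD = 14, by the inverse law of cosines:
  cos(∠AZD) = (ZA² + ZD² - AD²) / (2·ZA·ZD)
  ∠AZD = 66.8°

Step 9: From ZC = 5.66, ZV = 10, CV = 6, by the inverse law of cosines:
  cos(∠CZV) = (ZC² + ZV² - CV²) / (2·ZC·ZV)
  ∠CZV = 31.98°

Step 10: From VC = 6, VE = 3·√5, CE = 3, by the inverse law of cosines:
  cos(∠CVE) = (VC² + VE² - CE²) / (2·VC·VE)
  ∠CVE = 26.57°

Step 11: From CV = 6, CZ = 5.66, VZ = 10, by the inverse law of cosines:
  cos(∠VCZ) = (CV² + CZ² - VZ²) / (2·CV·CZ)
  ∠VCZ = 118.02°

Step 12: From EC = 3, ES = 4.65, CS = 7, by the inverse law of cosines:
  cos(∠CES) = (EC² + ES² - CS²) / (2·EC·ES)
  ∠CES = 131.18°

Step 13: From EC = 3, EV = 3·√5, CV = 6, by the inverse law of cosines:
  cos(∠CEV) = (EC² + EV² - CV²) / (2·EC·EV)
  ∠CEV = 63.43°

Step 14: From AD = 14, AZ = 2·√58, DZ = 6, by the inverse law of cosines:
  cos(∠DAZ) = (AD² + AZ² - DZ²) / (2·AD·AZ)
  ∠DAZ = 23.2°

Step 15: From SC = 7, SE = 4.65, CE = 3, by the inverse law of cosines:
  cos(∠CSE) = (SC² + SE² - CE²) / (2·SC·SE)
  ∠CSE = 18.82°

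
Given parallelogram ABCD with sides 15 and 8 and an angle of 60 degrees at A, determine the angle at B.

Consecutive angles are supplementary: angle B = 180 - 60 = 120 degrees.

120 degrees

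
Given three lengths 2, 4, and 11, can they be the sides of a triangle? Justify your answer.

No.
The triangle inequality is violated: 2 + 4 = 6 ≤ 11.
These lengths cannot form a triangle.

No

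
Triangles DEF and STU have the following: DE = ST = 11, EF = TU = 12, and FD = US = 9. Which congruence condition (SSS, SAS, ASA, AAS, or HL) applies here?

The given information matches SSS: All three pairs of corresponding sides are equal (Side-Side-Side).

SSS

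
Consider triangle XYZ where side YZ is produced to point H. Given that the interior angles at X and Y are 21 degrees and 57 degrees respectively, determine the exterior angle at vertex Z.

By the exterior angle theorem, an exterior angle of a triangle equals the sum of the two remote interior angles.
Exterior angle = angle X + angle Y
Exterior angle = 21 + 57 = 78 degrees

78 degrees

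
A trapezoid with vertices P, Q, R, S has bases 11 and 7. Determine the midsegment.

The midsegment (median) of a trapezoid connects the midpoints of the non-parallel sides.
Its length is the average of the two bases: (11 + 7) / 2 = 9.

9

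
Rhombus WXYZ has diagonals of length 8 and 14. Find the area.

The diagonals of a rhombus divide it into four right triangles.
Each triangle has legs 8/ 2 = 4 and 14/2 = 7, so each has area (1/2)*4*7 = 14.
Four such triangles give total area = (d1 * d2) / 2 = 56.

56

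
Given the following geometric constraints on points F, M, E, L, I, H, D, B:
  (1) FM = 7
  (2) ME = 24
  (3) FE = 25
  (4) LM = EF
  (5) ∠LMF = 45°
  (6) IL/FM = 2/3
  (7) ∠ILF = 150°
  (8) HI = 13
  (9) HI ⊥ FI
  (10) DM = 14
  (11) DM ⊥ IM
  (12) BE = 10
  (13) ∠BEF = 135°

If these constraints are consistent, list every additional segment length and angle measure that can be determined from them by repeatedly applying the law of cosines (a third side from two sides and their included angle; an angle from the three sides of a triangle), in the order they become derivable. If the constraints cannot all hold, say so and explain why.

The constraints are consistent. Derivable facts, in order:
After 1 step:
- FB ≈ 32.84
- FL ≈ 20.65
- ∠EFM = 73.74°
- ∠EMF = 90°
- ∠FEM = 16.26°
After 2 steps:
- FI ≈ 24.8
- ∠BFE = 12.43°
- ∠EBF = 32.57°
- ∠FLM = 13.87°
- ∠LFM = 121.13°
After 3 steps:
- FH ≈ 28
- ∠FIL = 24.6°
- ∠IFL = 5.4°
After 4 steps:
- ∠FHI = 62.34°
- ∠HFI = 27.66°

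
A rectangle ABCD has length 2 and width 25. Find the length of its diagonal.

d = sqrt(2^2 + 25^2) = sqrt(629)

sqrt(629)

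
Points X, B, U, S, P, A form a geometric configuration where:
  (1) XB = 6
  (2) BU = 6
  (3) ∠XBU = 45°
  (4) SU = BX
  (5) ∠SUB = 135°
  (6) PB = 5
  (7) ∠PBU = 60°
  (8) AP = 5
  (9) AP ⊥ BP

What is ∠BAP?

Step 1: By the law of cosines on triangle APB: AB² = 5² + 5² − 2·5·5·cos(90°) = 50, so AB = 5·√2.
Step 2: By the inverse law of cosines on triangle BAP: cos(∠BAP) = ((5·√2)² + 5² − 5²) / (2·5·√2·5) = 50/70.71 = 0.7071, so ∠BAP = 45°.

Therefore, the measure of angle ∠BAP = 45°.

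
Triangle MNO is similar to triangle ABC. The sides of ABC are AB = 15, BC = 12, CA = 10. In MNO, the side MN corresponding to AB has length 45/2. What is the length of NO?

k = 45/2/15 = 3/2. NO = 3/2 * 12 = 18.

18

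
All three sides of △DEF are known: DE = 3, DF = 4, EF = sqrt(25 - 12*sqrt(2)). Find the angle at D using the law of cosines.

By the inverse law of cosines: cos(D) = (DE² + DF² - EF²) / (2 × DE × DF)
cos(D) = (3² + 4² - (sqrt(25 - 12*sqrt(2)))²) / (2 × 3 × 4)
cos(D) = (9 + 16 - (25 - 12*sqrt(2))) / 24
cos(D) = sqrt(2)/2
D = arccos(sqrt(2)/2) = 45°

45°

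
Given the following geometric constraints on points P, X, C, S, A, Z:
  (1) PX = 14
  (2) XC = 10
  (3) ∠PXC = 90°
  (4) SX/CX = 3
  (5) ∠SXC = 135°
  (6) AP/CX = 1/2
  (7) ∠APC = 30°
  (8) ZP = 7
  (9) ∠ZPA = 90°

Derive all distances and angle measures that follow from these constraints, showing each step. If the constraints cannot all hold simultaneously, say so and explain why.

The constraints are consistent.

From the given relations:
  SX = 3·CX = 3·10 = 30
  AP = 1/2·CX = 1/2·10 = 5

Step 1: From PX = 14, XC = 10, and ∠PXC = 90°, by the law of cosines:
  PC² = PX² + XC² - 2·PX·XC·cos(90°) = 196 + 100 - 0 = 296
  PC = 2·√74

Step 2: From CX = 10, XS = 30, and ∠CXS = 135°, by the law of cosines:
  CS² = CX² + XS² - 2·CX·XS·cos(135°) = 100 + 900 + 424.3 = 1424
  CS ≈ 37.74

Step 3: From AP = 5, PZ = 7, and ∠APZ = 90°, by the law of cosines:
  AZ² = AP² + PZ² - 2·AP·PZ·cos(90°) = 25 + 49 - 0 = 74
  AZ = √74

Step 4: From CP = 2·√74, PA = 5, and ∠CPA = 30°, by the law of cosines:
  CA² = CP² + PA² - 2·CP·PA·cos(30°) = 296 + 25 - 149 = 172
  CA ≈ 13.12

Step 5: From PC = 2·√74, PX = 14, CX = 10, by the inverse law of cosines:
  cos(∠CPX) = (PC² + PX² - CX²) / (2·PC·PX)
  ∠CPX = 35.54°

Step 6: From CP = 2·√74, CX = 10, PX = 14, by the inverse law of cosines:
  cos(∠PCX) = (CP² + CX² - PX²) / (2·CP·CX)
  ∠PCX = 54.46°

Step 7: From CS = 37.74, CX = 10, SX = 30, by the inverse law of cosines:
  cos(∠SCX) = (CS² + CX² - SX²) / (2·CS·CX)
  ∠SCX = 34.2°

Step 8: From SC = 37.74, SX = 30, CX = 10, by the inverse law of cosines:
  cos(∠CSX) = (SC² + SX² - CX²) / (2·SC·SX)
  ∠CSX = 10.8°

Step 9: From AP = 5, AZ = √74, PZ = 7, by the inverse law of cosines:
  cos(∠PAZ) = (AP² + AZ² - PZ²) / (2·AP·AZ)
  ∠PAZ = 54.46°

Step 10: From ZA = √74, ZP = 7, AP = 5, by the inverse law of cosines:
  cos(∠AZP) = (ZA² + ZP² - AP²) / (2·ZA·ZP)
  ∠AZP = 35.54°

Step 11: From CA = 13.12, CP = 2·√74, AP = 5, by the inverse law of cosines:
  cos(∠ACP) = (CA² + CP² - AP²) / (2·CA·CP)
  ∠ACP = 10.99°

Step 12: From AC = 13.12, AP = 5, CP = 2·√74, by the inverse law of cosines:
  cos(∠CAP) = (AC² + AP² - CP²) / (2·AC·AP)
  ∠CAP = 139.01°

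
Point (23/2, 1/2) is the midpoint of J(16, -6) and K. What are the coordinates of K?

Using the midpoint formula: M = ((x1 + x2)/2, (y1 + y2)/2)
We know M = (23/2, 1/2) and J = (16, -6)
For x: 23/2 = (16 + x2)/2, so x2 = 2*23/2 - 16 = 7
For y: 1/2 = (-6 + y2)/2, so y2 = 2*1/2 - -6 = 7
K = (7, 7)

(7, 7)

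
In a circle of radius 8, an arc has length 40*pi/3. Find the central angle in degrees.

The full circumference is 2πr = 16*pi.
The arc is 40*pi/3 / 16*pi = 5/6 of the full circle.
So the central angle = 5/6 × 360° = 300°.

300°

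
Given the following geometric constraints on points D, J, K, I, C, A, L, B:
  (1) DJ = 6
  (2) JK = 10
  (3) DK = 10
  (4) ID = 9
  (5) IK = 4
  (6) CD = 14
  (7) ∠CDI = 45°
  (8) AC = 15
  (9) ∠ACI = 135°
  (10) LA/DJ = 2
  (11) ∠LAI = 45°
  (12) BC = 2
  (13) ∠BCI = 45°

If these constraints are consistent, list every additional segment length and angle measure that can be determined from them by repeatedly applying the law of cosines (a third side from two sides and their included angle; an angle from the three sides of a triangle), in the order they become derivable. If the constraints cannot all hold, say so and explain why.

The constraints are consistent. Derivable facts, in order:
After 1 step:
- IC ≈ 9.94
- ∠DIK = 92.39°
- ∠DJK = 72.54°
- ∠DKI = 64.06°
- ∠DKJ = 34.92°
- ∠IDK = 23.56°
- ∠JDK = 72.54°
After 2 steps:
- IA ≈ 23.12
- IB ≈ 8.64
- ∠CID = 95.19°
- ∠DCI = 39.81°
After 3 steps:
- IL ≈ 16.92
- ∠AIC = 27.3°
- ∠BIC = 9.42°
- ∠CAI = 17.7°
- ∠CBI = 125.58°
After 4 steps:
- ∠AIL = 30.1°
- ∠ALI = 104.9°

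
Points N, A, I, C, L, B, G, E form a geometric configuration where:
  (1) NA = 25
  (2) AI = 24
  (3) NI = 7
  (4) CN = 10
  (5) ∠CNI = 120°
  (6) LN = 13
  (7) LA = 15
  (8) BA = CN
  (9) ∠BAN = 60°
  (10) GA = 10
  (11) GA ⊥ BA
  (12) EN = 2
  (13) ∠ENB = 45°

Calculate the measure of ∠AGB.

From the given relations: BA = CN = 10.
Step 1: By the law of cosines on triangle GAB: GB² = 10² + 10² − 2·10·10·cos(90°) = 200, so GB = 10·√2.
Step 2: By the inverse law of cosines on triangle AGB: cos(∠AGB) = (10² + (10·√2)² − 10²) / (2·10·10·√2) = 200/282.84 = 0.7071, so ∠AGB = 45°.

Therefore, the measure of angle ∠AGB = 45°.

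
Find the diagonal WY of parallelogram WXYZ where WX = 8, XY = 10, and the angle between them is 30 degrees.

Using the law of cosines:
d^2 = 8^2 + 10^2 - 2(8)(10)cos(30 degrees)
d^2 = 64 + 100 - 160*sqrt(3)/2
d^2 = 164 - 80*sqrt(3)
d = 2*sqrt(41 - 20*sqrt(3))

2*sqrt(41 - 20*sqrt(3))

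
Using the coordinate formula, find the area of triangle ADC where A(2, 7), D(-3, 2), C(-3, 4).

Using the Shoelace formula for a triangle:
Area = (1/2)|x0(y1 - y2) + x1(y2 - y0) + x2(y0 - y1)|
Area = (1/2)|2(2 - 4) + -3(4 - 7) + -3(7 - 2)|
Area = (1/2)|-4 + 9 + -15|
Area = (1/2)|-10|
Area = (1/2)(10)
Area = 5

5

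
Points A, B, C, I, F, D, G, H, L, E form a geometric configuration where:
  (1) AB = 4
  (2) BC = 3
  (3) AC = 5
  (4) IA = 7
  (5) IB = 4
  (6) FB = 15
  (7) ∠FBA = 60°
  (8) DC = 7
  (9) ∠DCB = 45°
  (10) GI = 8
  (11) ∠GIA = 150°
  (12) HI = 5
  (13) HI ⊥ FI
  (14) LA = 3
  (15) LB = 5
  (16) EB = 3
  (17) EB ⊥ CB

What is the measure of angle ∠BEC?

Step 1: By the law of cosines on triangle EBC: EC² = 3² + 3² − 2·3·3·cos(90°) = 18, so EC = 3·√2.
Step 2: By the inverse law of cosines on triangle BEC: cos(∠BEC) = (3² + (3·√2)² − 3²) / (2·3·3·√2) = 18/25.46 = 0.7071, so ∠BEC = 45°.

Therefore, the measure of angle ∠BEC = 45°.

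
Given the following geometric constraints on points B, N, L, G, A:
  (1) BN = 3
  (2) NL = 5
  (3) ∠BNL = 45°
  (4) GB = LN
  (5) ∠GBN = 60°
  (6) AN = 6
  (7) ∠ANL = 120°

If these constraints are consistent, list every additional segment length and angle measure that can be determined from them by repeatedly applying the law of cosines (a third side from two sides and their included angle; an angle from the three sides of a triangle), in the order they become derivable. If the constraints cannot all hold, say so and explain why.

The constraints are consistent. Derivable facts, in order:
After 1 step:
- BL ≈ 3.58
- LA = √91
- NG = √19
After 2 steps:
- ∠ALN = 33°
- ∠BGN = 36.59°
- ∠BLN = 36.39°
- ∠BNG = 83.41°
- ∠LAN = 27°
- ∠LBN = 98.61°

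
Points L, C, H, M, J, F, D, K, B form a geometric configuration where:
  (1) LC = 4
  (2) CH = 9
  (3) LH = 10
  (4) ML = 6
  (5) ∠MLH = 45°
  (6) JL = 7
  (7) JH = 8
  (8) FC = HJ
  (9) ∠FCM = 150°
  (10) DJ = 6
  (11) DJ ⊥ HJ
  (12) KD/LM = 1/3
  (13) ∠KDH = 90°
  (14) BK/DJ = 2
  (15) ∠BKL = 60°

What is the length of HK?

From the given relations: KD = 1/3·LM = 1/3·6 = 2.
Step 1: By the law of cosines on triangle DJH: DH² = 6² + 8² − 2·6·8·cos(90°) = 100, so DH = 10.
Step 2: By the law of cosines on triangle HDK: HK² = 10² + 2² − 2·10·2·cos(90°) = 104, so HK = 2·√26.

Therefore, the length of HK = 2·√26.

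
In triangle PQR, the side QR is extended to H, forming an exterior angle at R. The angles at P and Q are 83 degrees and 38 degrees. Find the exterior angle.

Exterior angle = 83 + 38 = 121 degrees (exterior angle theorem).

121 degrees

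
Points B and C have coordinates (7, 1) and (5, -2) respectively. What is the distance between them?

d = sqrt((-2)^2 + (-3)^2) = sqrt(13)

sqrt(13)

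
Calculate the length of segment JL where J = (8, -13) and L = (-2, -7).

d = sqrt((-2 - 8)^2 + (-7 - -13)^2)
d = sqrt(-10^2 + 6^2)
d = sqrt(100 + 36)
d = sqrt(136) = 2*sqrt(34)

2*sqrt(34)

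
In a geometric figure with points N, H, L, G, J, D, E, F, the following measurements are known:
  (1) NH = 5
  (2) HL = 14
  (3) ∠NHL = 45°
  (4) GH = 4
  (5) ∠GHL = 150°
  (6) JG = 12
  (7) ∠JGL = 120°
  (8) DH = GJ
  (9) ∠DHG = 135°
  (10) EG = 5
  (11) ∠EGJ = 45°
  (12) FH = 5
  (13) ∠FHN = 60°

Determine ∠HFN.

Step 1: By the law of cosines on triangle FHN: FN² = 5² + 5² − 2·5·5·cos(60°) = 25, so FN = 5.
Step 2: By the inverse law of cosines on triangle HFN: cos(∠HFN) = (5² + 5² − 5²) / (2·5·5) = 25/50 = 0.5, so ∠HFN = 60°.

Therefore, the measure of angle ∠HFN = 60°.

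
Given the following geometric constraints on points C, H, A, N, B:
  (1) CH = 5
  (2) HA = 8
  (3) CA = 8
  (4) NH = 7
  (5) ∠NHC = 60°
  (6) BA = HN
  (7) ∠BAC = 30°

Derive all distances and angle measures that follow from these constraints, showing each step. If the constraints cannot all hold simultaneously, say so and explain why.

The constraints are consistent.

From the given relations:
  BA = HN = 7

Step 1: From CH = 5, HN = 7, and ∠CHN = 60°, by the law of cosines:
  CN² = CH² + HN² - 2·CH·HN·cos(60°) = 25 + 49 - 35 = 39
  CN = √39

Step 2: From CA = 8, AB = 7, and ∠CAB = 30°, by the law of cosines:
  CB² = CA² + AB² - 2·CA·AB·cos(30°) = 64 + 49 - 96.99 = 16.01
  CB ≈ 4

Step 3: From CA = 8, CH = 5, AH = 8, by the inverse law of cosines:
  cos(∠ACH) = (CA² + CH² - AH²) / (2·CA·CH)
  ∠ACH = 71.79°

Step 4: From HA = 8, HC = 5, AC = 8, by the inverse law of cosines:
  cos(∠AHC) = (HA² + HC² - AC²) / (2·HA·HC)
  ∠AHC = 71.79°

Step 5: From AC = 8, AH = 8, CH = 5, by the inverse law of cosines:
  cos(∠CAH) = (AC² + AH² - CH²) / (2·AC·AH)
  ∠CAH = 36.42°

Step 6: From CA = 8, CB = 4, AB = 7, by the inverse law of cosines:
  cos(∠ACB) = (CA² + CB² - AB²) / (2·CA·CB)
  ∠ACB = 61.03°

Step 7: From CH = 5, CN = √39, HN = 7, by the inverse law of cosines:
  cos(∠HCN) = (CH² + CN² - HN²) / (2·CH·CN)
  ∠HCN = 76.1°

Step 8: From NC = √39, NH = 7, CH = 5, by the inverse law of cosines:
  cos(∠CNH) = (NC² + NH² - CH²) / (2·NC·NH)
  ∠CNH = 43.9°

Step 9: From BA = 7, BC = 4, AC = 8, by the inverse law of cosines:
  cos(∠ABC) = (BA² + BC² - AC²) / (2·BA·BC)
  ∠ABC = 88.97°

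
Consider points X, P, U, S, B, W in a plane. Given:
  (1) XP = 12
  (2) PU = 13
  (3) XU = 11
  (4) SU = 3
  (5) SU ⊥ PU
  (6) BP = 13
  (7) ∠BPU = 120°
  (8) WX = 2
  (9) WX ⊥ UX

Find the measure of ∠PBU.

Step 1: By the law of cosines on triangle BPU: BU² = 13² + 13² − 2·13·13·cos(120°) = 507, so BU = 13·√3.
Step 2: By the inverse law of cosines on triangle PBU: cos(∠PBU) = (13² + (13·√3)² − 13²) / (2·13·13·√3) = 507/585.43 = 0.866, so ∠PBU = 30°.

Therefore, the measure of angle ∠PBU = 30°.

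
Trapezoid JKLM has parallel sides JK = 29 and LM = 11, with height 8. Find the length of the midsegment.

The midsegment (median) of a trapezoid connects the midpoints of the non-parallel sides.
Its length is the average of the two bases: (29 + 11) / 2 = 20.

20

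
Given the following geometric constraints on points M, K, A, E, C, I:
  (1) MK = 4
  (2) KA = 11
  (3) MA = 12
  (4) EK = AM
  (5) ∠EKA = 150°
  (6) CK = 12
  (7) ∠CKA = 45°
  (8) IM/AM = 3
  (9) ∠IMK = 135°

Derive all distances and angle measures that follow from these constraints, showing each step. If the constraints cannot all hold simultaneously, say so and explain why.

The constraints are consistent.

From the given relations:
  EK = AM = 12
  IM = 3·AM = 3·12 = 36

Step 1: From KM = 4, MI = 36, and ∠KMI = 135°, by the law of cosines:
  KI² = KM² + MI² - 2·KM·MI·cos(135°) = 16 + 1296 + 203.6 = 1516
  KI ≈ 38.93

Step 2: From AK = 11, KE = 12, and ∠AKE = 150°, by the law of cosines:
  AE² = AK² + KE² - 2·AK·KE·cos(150°) = 121 + 144 + 228.6 = 493.6
  AE ≈ 22.22

Step 3: From AK = 11, KC = 12, and ∠AKC = 45°, by the law of cosines:
  AC² = AK² + KC² - 2·AK·KC·cos(45°) = 121 + 144 - 186.7 = 78.32
  AC ≈ 8.85

Step 4: From MA = 12, MK = 4, AK = 11, by the inverse law of cosines:
  cos(∠AMK) = (MA² + MK² - AK²) / (2·MA·MK)
  ∠AMK = 66.03°

Step 5: From KA = 11, KM = 4, AM = 12, by the inverse law of cosines:
  cos(∠AKM) = (KA² + KM² - AM²) / (2·KA·KM)
  ∠AKM = 94.56°

Step 6: From AK = 11, AM = 12, KM = 4, by the inverse law of cosines:
  cos(∠KAM) = (AK² + AM² - KM²) / (2·AK·AM)
  ∠KAM = 19.41°

Step 7: From KI = 38.93, KM = 4, IM = 36, by the inverse law of cosines:
  cos(∠IKM) = (KI² + KM² - IM²) / (2·KI·KM)
  ∠IKM = 40.83°

Step 8: From AC = 8.85, AK = 11, CK = 12, by the inverse law of cosines:
  cos(∠CAK) = (AC² + AK² - CK²) / (2·AC·AK)
  ∠CAK = 73.49°

Step 9: From AE = 22.22, AK = 11, EK = 12, by the inverse law of cosines:
  cos(∠EAK) = (AE² + AK² - EK²) / (2·AE·AK)
  ∠EAK = 15.67°

Step 10: From EA = 22.22, EK = 12, AK = 11, by the inverse law of cosines:
  cos(∠AEK) = (EA² + EK² - AK²) / (2·EA·EK)
  ∠AEK = 14.33°

Step 11: From CA = 8.85, CK = 12, AK = 11, by the inverse law of cosines:
  cos(∠ACK) = (CA² + CK² - AK²) / (2·CA·CK)
  ∠ACK = 61.51°

Step 12: From IK = 38.93, IM = 36, KM = 4, by the inverse law of cosines:
  cos(∠KIM) = (IK² + IM² - KM²) / (2·IK·IM)
  ∠KIM = 4.17°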